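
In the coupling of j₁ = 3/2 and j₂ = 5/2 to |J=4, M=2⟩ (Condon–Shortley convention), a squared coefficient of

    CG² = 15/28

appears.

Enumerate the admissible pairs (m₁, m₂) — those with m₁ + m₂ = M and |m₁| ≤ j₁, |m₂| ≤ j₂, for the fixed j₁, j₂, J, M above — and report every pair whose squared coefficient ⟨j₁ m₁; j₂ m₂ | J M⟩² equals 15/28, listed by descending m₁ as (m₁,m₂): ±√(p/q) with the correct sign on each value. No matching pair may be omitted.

Admissible pairs with m₁+m₂ = M = 2: (-1/2,5/2), (1/2,3/2), (3/2,1/2)
  (m₁,m₂)=(3/2,1/2): CG² = 5/14, CG = +√(5/14)
  (m₁,m₂)=(1/2,3/2): CG² = 15/28, CG = +√(15/28)   ← matches the target
  (m₁,m₂)=(-1/2,5/2): CG² = 3/28, CG = +√(3/28)
Pairs with CG² = 15/28: (1/2,3/2): +√(15/28)

(1/2,3/2): +√(15/28)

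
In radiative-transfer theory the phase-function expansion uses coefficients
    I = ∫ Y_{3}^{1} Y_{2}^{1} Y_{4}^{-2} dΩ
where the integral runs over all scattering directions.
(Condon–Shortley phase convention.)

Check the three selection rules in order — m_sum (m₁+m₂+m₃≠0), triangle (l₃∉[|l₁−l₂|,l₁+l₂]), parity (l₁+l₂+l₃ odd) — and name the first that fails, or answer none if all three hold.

azimuthal sum: 1 + 1 − 2 = 0  ✓
1 ≤ 4 ≤ 5 (triangle on l)  ✓
L = 3 + 2 + 4 = 9 (odd)  ✗

parity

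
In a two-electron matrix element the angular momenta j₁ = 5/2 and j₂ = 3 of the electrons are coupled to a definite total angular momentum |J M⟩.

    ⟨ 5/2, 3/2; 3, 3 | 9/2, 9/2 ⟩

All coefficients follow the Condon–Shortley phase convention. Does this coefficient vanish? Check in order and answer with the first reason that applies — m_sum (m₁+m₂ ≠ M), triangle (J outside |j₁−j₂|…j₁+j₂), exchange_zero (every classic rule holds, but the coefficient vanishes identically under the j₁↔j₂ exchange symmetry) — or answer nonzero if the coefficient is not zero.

nonzero

m-sum: m₁+m₂ = 3/2+3 = 9/2, M = 9/2  ✓
triangle: |j₁−j₂| = 1/2 ≤ J = 9/2 ≤ j₁+j₂ = 11/2  ✓
exchange: j₁≠j₂ or m₁≠m₂ — the exchange symmetry imposes no constraint here
value check: CG = −√(6/11) = -0.738549 ≠ 0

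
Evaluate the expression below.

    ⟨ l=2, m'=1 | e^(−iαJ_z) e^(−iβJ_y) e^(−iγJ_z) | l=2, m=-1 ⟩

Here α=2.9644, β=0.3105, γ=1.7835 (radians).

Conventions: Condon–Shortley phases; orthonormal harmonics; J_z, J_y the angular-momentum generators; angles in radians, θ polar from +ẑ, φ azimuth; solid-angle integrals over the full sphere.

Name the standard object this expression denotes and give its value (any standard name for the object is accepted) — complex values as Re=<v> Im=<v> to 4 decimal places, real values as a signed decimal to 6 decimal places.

This is a Wigner D-matrix element — the rotation-matrix element ⟨l m'| R(α,β,γ) |l m⟩ in the angular-momentum basis.
Split into d^2_{1,-1}(β=0.3105) × two z-phases.
Half-angle: c=0.987973, s=0.154627. N=√(6·1·1·6)=6.000000
k∈{0,1} keeps every argument non-negative
  k=0: (−1)^2·6.0000/(2)·0.9880^2·0.1546^2 = +0.070014
  k=1: (−1)^3·6.0000/(6)·0.9880^0·0.1546^4 = -0.000572
d^2_{1,-1}(0.3105) = +0.070014 -0.000572 = +0.069442
Phases: e^{-i·(1)·2.9644}=-0.984342-0.176267i, e^{-i·(-1)·1.7835}=-0.211103+0.977464i ⇒ D=+0.026394-0.064230i

Wigner D-matrix element, Re=0.0264 Im=-0.0642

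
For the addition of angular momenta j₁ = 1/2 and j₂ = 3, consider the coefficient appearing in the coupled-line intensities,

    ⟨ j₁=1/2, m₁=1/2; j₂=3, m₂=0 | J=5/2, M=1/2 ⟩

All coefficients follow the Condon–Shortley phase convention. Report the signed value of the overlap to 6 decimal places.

triangle: 1!×0!×5!/7! = 120/5040
(j±m)!: 1!×0!×3!×3!×3!×2! = 432
prefactor² = (2J+1)×Δ×N² = 432/7
  k=0: +1/(0!×1!×0!×3!×0!×2!) = 1/12
Σ = 1/12  ⇒  CG² = 432/7×(1/12)² = 3/7
CG = +√(3/7) = +0.654654

+√(3/7) = +0.654654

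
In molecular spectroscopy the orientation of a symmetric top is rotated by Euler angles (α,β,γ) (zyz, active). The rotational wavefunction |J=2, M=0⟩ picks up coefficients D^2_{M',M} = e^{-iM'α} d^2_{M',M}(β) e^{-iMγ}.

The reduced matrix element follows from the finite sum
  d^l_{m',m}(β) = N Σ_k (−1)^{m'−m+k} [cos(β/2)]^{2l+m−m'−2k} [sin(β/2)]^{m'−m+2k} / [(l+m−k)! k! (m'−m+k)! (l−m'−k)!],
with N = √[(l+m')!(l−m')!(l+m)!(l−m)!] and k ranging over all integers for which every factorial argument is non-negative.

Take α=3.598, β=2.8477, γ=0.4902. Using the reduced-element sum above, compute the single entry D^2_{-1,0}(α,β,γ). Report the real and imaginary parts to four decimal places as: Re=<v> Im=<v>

Re=0.3048 Im=0.1497

First d^2_{-1,0}(β=2.8477), then the phase factors e^{-i(-1)α} and e^{-i(0)γ}:
c=cos(2.847700/2)=0.146418, s=sin(2.847700/2)=0.989223; N=√[1·6·2·2]=4.898979
The bounds max(0,m−m')=1 and min(l+m,l−m')=2 give 2 terms
  k=1: (−1)^0·4.8990/(2)·0.1464^3·0.9892^1 = +0.007606
  k=2: (−1)^1·4.8990/(2)·0.1464^1·0.9892^3 = -0.347178
d^2_{-1,0}(2.8477) = +0.007606 -0.347178 = -0.339572
Phases: e^{-i·(-1)·3.5980}=-0.897642-0.440726i, e^{-i·(0)·0.4902}=+1.000000+0.000000i ⇒ D=+0.304814+0.149658i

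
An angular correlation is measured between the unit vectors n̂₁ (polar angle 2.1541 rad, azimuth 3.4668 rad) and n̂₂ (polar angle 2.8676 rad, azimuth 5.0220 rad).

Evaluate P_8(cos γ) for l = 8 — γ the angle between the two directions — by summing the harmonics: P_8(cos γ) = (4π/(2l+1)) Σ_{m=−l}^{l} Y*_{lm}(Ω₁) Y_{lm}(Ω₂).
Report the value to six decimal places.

0.024542

Term-by-term m-sum for l=8 (normalisation 4π/17 = 0.739198):
  term(m=-8) = +0.000002+0.000000i   from Y*(Ω₁)=-0.104124+0.062406i, Y(Ω₂)=-0.000012-0.000009i
  term(m=-7) = -0.000007+0.000067i   from Y*(Ω₁)=-0.207809+0.243907i, Y(Ω₂)=+0.000174-0.000118i
  term(m=-6) = -0.000857-0.000080i   from Y*(Ω₁)=-0.167779+0.419519i, Y(Ω₂)=+0.000539+0.001828i
  term(m=-5) = +0.000271-0.003471i   from Y*(Ω₁)=-0.015530+0.280843i, Y(Ω₂)=-0.012374-0.000281i
  term(m=-4) = -0.008807-0.000550i   from Y*(Ω₁)=-0.039649-0.143281i, Y(Ω₂)=+0.019366-0.056107i
  term(m=-3) = +0.003509-0.074944i   from Y*(Ω₁)=-0.203614-0.300725i, Y(Ω₂)=+0.165460+0.123698i
  term(m=-2) = +0.017133+0.000535i   from Y*(Ω₁)=-0.028054-0.021345i, Y(Ω₂)=-0.395974+0.282225i
  term(m=-1) = +0.003337-0.213950i   from Y*(Ω₁)=+0.323621+0.109118i, Y(Ω₂)=-0.190898-0.596746i
  term(m=+0) = +0.004040+0.000000i   from Y*(Ω₁)=+0.087879-0.000000i, Y(Ω₂)=+0.045967+0.000000i
  term(m=+1) = +0.003337+0.213950i   from Y*(Ω₁)=-0.323621+0.109118i, Y(Ω₂)=+0.190898-0.596746i
  term(m=+2) = +0.017133-0.000535i   from Y*(Ω₁)=-0.028054+0.021345i, Y(Ω₂)=-0.395974-0.282225i
  term(m=+3) = +0.003509+0.074944i   from Y*(Ω₁)=+0.203614-0.300725i, Y(Ω₂)=-0.165460+0.123698i
  term(m=+4) = -0.008807+0.000550i   from Y*(Ω₁)=-0.039649+0.143281i, Y(Ω₂)=+0.019366+0.056107i
  term(m=+5) = +0.000271+0.003471i   from Y*(Ω₁)=+0.015530+0.280843i, Y(Ω₂)=+0.012374-0.000281i
  term(m=+6) = -0.000857+0.000080i   from Y*(Ω₁)=-0.167779-0.419519i, Y(Ω₂)=+0.000539-0.001828i
  term(m=+7) = -0.000007-0.000067i   from Y*(Ω₁)=+0.207809+0.243907i, Y(Ω₂)=-0.000174-0.000118i
  term(m=+8) = +0.000002-0.000000i   from Y*(Ω₁)=-0.104124-0.062406i, Y(Ω₂)=-0.000012+0.000009i
Accumulated sum +0.033201+0.000000i; after 4π/(2l+1) scaling, +0.024542+0.000000i ⇒ P_8 = 0.024542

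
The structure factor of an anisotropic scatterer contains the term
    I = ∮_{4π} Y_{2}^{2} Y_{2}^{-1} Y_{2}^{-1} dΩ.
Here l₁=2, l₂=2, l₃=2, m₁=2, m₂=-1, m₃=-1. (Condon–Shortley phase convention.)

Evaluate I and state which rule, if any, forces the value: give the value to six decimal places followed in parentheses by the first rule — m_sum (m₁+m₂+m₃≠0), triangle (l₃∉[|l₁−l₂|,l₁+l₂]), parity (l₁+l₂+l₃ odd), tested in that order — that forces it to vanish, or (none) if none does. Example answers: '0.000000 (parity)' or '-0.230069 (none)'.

Rules hold: Σm=0, L=6 even, 0≤2≤4.
N = 5·5·5 = 125
Δ = 2!·2!·2!/7! = 1/630
Racah Σ t=0..2: t=0:+1/8 t=1:−1/1 t=2:+1/8 = -3/4
⇒ 3j(2 2 2; 0 0 0)² = 2/35, sgn -1
Racah Σ t=0..0: t=0:+1/4 = 1/4
⇒ 3j(2 2 2; 2 -1 -1)² = 3/35, sgn -1
4πI² = N·(3j₀)²·(3jₘ)² = 30/49
I = +1·√(0.612245/4π) = 0.22072812
No selection rule forces the value: the integral is nonzero (none).

0.220728 (none)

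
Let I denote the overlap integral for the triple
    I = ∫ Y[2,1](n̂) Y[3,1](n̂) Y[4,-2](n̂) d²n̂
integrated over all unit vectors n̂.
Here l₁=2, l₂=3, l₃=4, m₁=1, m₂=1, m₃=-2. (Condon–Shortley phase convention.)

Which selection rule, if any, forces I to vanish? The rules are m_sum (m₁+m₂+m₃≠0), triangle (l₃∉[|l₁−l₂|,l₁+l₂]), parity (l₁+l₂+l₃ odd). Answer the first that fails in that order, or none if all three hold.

m₁+m₂+m₃ = 1 + 1 − 2 = 0  ✓
triangle: |2−3|=1 ≤ l₃=4 ≤ 2+3=5  ✓
parity: l₁+l₂+l₃ = 9 is odd  ✗

parity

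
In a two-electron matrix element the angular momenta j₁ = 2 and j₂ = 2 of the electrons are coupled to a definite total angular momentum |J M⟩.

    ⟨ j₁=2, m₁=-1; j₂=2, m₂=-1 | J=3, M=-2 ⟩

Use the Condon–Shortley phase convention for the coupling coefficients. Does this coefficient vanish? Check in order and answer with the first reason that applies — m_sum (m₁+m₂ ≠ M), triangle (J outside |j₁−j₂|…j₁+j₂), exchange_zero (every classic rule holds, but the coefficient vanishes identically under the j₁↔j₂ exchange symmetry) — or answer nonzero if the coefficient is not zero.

m-sum: m₁+m₂ = -1+(-1) = -2, M = -2  ✓
triangle: |j₁−j₂| = 0 ≤ J = 3 ≤ j₁+j₂ = 4  ✓
exchange: j₁=j₂ and m₁=m₂, and (−1)^(j₁+j₂−J) = (−1)^1 = −1 forces ⟨j₁m₁;j₂m₂|JM⟩ = −⟨j₂m₂;j₁m₁|JM⟩ = −⟨j₁m₁;j₂m₂|JM⟩ ⇒ the coefficient vanishes identically
Racah sum check: Σ_k collapses to 0 ⇒ CG = 0

exchange_zero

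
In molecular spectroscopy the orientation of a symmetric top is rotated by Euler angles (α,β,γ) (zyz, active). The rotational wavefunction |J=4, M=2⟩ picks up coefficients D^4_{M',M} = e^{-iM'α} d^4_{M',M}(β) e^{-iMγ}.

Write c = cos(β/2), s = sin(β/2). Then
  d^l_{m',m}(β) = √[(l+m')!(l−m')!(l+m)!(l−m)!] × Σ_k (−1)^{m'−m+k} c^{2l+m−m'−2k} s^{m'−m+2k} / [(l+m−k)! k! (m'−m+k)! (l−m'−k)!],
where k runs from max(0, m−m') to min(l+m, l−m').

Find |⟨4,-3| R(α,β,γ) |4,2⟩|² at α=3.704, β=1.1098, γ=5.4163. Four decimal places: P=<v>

First d^4_{-3,2}(β=1.1098), then the phase factors e^{-i(-3)α} and e^{-i(2)γ}:
c=cos(1.109800/2)=0.849953, s=sin(1.109800/2)=0.526858; N=√[1·5040·720·2]=2693.993318
The bounds max(0,m−m')=5 and min(l+m,l−m')=6 give 2 terms
  k=5: (−1)^0·2693.9933/(240)·0.8500^3·0.5269^5 = +0.279795
  k=6: (−1)^1·2693.9933/(720)·0.8500^1·0.5269^7 = -0.035836
d^4_{-3,2}(1.1098) = +0.279795 -0.035836 = +0.243959
|D^4_{-3,2}|² = |d^4_{-3,2}(β)|² = (+0.243959)² = 0.059516 (the z-rotation phases have unit modulus)

P=0.0595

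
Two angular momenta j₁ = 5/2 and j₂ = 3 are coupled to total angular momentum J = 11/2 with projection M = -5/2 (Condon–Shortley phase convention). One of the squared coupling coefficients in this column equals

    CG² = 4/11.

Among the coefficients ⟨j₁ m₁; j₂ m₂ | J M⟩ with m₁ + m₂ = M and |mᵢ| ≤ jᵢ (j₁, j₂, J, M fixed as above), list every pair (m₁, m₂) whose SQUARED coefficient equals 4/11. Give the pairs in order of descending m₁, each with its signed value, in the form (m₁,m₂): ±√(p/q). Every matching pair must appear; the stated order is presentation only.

(-1/2,-2): +√(4/11)

Admissible pairs with m₁+m₂ = M = -5/2: (-5/2,0), (-3/2,-1), (-1/2,-2), (1/2,-3)
  (m₁,m₂)=(1/2,-3): CG² = 2/33, CG = +√(2/33)
  (m₁,m₂)=(-1/2,-2): CG² = 4/11, CG = +√(4/11)   ← matches the target
  (m₁,m₂)=(-3/2,-1): CG² = 5/11, CG = +√(5/11)
  (m₁,m₂)=(-5/2,0): CG² = 4/33, CG = +√(4/33)
Pairs with CG² = 4/11: (-1/2,-2): +√(4/11)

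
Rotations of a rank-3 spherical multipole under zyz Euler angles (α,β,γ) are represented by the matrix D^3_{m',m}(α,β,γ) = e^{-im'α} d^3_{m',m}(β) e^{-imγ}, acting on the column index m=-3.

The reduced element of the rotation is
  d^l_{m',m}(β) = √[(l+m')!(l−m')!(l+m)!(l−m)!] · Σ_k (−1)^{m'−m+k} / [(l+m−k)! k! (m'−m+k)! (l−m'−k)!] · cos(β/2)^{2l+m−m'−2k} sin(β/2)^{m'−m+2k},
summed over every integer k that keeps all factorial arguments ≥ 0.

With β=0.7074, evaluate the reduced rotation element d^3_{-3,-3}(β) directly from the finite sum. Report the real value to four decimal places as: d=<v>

d^3_{-3,-3}(β=0.7074) via the finite sum:
c=cos(0.707400/2)=0.938098, s=sin(0.707400/2)=0.346371; N=√[1·720·1·720]=720.000000
The bounds max(0,m−m')=0 and min(l+m,l−m')=0 give 1 term
  k=0: (−1)^0·720.0000/(720)·0.9381^6·0.3464^0 = +0.681535
d^3_{-3,-3}(0.7074) = +0.681535

d=0.6815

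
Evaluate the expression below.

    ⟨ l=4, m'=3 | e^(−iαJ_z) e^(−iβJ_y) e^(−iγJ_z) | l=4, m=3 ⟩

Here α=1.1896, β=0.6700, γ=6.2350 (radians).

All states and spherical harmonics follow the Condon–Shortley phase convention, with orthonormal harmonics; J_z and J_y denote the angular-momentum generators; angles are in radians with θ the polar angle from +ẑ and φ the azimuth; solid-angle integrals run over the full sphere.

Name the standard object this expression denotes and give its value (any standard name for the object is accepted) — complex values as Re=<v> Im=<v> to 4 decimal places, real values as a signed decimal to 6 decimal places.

Wigner D-matrix element, Re=-0.0922 Im=0.0268

This is a Wigner D-matrix element — the rotation-matrix element ⟨l m'| R(α,β,γ) |l m⟩ in the angular-momentum basis.
Split into d^4_{3,3}(β=0.6700) × two z-phases.
c=cos(0.670000/2)=0.944410, s=sin(0.670000/2)=0.328769; N=√[5040·1·5040·1]=5040.000000
The bounds max(0,m−m')=0 and min(l+m,l−m')=1 give 2 terms
  k=0: (−1)^0·5040.0000/(5040)·0.9444^8·0.3288^0 = +0.632828
  k=1: (−1)^1·5040.0000/(720)·0.9444^6·0.3288^2 = -0.536840
d^4_{3,3}(0.6700) = +0.632828 -0.536840 = +0.095989
Attach z-rotation phases: D = e^{-i(3)(1.1896)}·(+0.095989)·e^{-i(3)(6.2350)} = -0.092180+0.026771i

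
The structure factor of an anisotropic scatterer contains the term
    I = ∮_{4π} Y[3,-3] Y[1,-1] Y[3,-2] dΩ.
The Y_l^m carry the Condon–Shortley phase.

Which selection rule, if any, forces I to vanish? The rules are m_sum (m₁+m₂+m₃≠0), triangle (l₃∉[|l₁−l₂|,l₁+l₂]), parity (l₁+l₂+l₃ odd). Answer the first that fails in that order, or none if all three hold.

m₁+m₂+m₃ = -3 − 1 − 2 = -6  ✗
triangle: |3−1|=2 ≤ l₃=3 ≤ 3+1=4
parity: l₁+l₂+l₃ = 7 is odd

m_sum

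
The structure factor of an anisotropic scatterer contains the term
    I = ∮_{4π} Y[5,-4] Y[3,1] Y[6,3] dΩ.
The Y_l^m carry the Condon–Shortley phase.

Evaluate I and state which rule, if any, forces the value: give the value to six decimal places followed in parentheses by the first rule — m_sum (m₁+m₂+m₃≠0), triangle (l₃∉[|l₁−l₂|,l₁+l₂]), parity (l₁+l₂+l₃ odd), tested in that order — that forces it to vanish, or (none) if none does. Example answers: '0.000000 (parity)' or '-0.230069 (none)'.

Checks pass: Σm=0; 14 even; l₃=6∈[2,8].
(2·5+1)(2·3+1)(2·6+1) = 1001
Δ: 2! 8! 4! / 15! → 1/675675
sum: t=0:+1/8640 t=1:−1/2304 t=2:+1/8640 = -7/34560
3j²(5 3 6; 0 0 0) = Δ·Π!·Σ² = 7/429  (sign -1)
sum: t=1:−1/241920 t=2:+1/40320 = 1/48384
3j²(5 3 6; -4 1 3) = Δ·Π!·Σ² = 24/1001  (sign -1)
combine: 4πI² = 1001·7/429·24/1001 = 56/143
take √, sign +1: I = 0.17653103
No selection rule forces the value: the integral is nonzero (none).

0.176531 (none)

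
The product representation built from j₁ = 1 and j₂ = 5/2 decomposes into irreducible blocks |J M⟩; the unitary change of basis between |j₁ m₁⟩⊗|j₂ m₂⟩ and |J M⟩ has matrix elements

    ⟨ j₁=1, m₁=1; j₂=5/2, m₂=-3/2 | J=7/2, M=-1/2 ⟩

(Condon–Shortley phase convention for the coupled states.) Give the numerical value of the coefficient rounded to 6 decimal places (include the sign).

j₁+j₂−J=0  J+j₁−j₂=2  J−j₁+j₂=5  j₁+j₂+J+1=8
(j₁±m₁, j₂±m₂, J±M) = (2,0,1,4,3,4)
P² = 2304/7
sum k=0..0:
  [0] +1/48 = 1/48
S = 1/48
C² = P²·S² = 1/7 ; C = +0.377964

+√(1/7) = +0.377964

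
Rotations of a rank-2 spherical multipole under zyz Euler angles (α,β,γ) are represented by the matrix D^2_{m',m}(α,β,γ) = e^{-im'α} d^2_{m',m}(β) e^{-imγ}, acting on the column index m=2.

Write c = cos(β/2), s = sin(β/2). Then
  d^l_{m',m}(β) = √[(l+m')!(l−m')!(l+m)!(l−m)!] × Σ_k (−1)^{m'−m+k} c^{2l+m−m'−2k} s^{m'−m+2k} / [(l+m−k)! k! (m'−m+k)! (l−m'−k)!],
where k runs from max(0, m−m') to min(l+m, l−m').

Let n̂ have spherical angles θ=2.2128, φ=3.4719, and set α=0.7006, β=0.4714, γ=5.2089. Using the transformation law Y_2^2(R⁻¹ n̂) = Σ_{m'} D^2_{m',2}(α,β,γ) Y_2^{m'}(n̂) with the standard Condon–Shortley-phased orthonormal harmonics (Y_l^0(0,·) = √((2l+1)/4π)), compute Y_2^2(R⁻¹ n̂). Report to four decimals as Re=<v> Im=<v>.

Re=0.0589 Im=0.0709

Need the full column D^2_{m',2} for m'=−2..2 at α=0.7006, β=0.4714, γ=5.2089.
cos(β/2)=0.972351, sin(β/2)=0.233524
d^2_{-2,2}: single k=4 term ⇒ +0.002974;  D = -0.002730-0.001180i
d^2_{-1,2}: single k=3 term ⇒ +0.024765;  D = -0.023714+0.007139i
d^2_{0,2}: single k=2 term ⇒ +0.126294;  D = -0.068977+0.105794i
d^2_{1,2}: single k=1 term ⇒ +0.429369;  D = +0.052605+0.426134i
d^2_{2,2}: single k=0 term ⇒ +0.893907;  D = +0.655662+0.607600i
Y_2^{m'}(θ=2.2128,φ=3.4719) and Σ D·Y over m':
  (-0.0027-0.0012i)·(+0.1956-0.1520i)  (-0.0237+0.0071i)·(+0.3505-0.1202i)  (-0.0690+0.1058i)·(+0.0239+0.0000i)  (+0.0526+0.4261i)·(-0.3505-0.1202i)  (+0.6557+0.6076i)·(+0.1956+0.1520i)
Y_2^2(R⁻¹ n̂) = +0.058858+0.070948i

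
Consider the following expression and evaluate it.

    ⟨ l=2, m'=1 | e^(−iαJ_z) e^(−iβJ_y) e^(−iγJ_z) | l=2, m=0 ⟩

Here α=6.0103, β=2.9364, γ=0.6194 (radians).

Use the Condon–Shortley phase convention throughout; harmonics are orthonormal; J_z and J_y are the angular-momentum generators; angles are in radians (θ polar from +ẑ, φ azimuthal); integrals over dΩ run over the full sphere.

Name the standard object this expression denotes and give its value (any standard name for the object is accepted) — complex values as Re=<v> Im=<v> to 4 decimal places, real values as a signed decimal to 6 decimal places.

This is a Wigner D-matrix element — the rotation-matrix element ⟨l m'| R(α,β,γ) |l m⟩ in the angular-momentum basis.
D^2_{1,0}(6.0103,2.9364,0.6194) = e^{-i·1·6.0103}·d^2_{1,0}(2.9364)·e^{-i·0·0.6194}. Compute d first:
c=cos(2.936400/2)=0.102416, s=sin(2.936400/2)=0.994742; N=√[6·1·2·2]=4.898979
k∈{0,1} keeps every argument non-negative
  k=0: (−1)^1·4.8990/(2)·0.1024^3·0.9947^1 = -0.002618
  k=1: (−1)^2·4.8990/(2)·0.1024^1·0.9947^3 = +0.246931
d^2_{1,0}(2.9364) = -0.002618 +0.246931 = +0.244314
Attach z-rotation phases: D = e^{-i(1)(6.0103)}·(+0.244314)·e^{-i(0)(0.6194)} = +0.235273+0.065845i

Wigner D-matrix element, Re=0.2353 Im=0.0658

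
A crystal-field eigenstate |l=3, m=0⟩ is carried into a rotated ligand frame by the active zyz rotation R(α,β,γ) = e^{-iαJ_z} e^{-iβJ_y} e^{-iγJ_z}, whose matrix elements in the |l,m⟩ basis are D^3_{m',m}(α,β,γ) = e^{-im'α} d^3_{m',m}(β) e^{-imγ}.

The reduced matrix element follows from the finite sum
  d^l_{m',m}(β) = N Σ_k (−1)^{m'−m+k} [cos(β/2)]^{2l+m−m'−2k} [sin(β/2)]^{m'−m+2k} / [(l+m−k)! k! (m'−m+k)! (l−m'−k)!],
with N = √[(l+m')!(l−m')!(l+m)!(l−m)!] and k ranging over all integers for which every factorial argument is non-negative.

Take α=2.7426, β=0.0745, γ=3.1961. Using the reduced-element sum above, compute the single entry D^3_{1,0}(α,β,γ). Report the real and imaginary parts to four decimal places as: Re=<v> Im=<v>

First d^3_{1,0}(β=0.0745), then the phase factors e^{-i(1)α} and e^{-i(0)γ}:
c=cos(0.074500/2)=0.999306, s=sin(0.074500/2)=0.037241; N=√[24·2·6·6]=41.569219
Admissible k: 0..2 (factorial args all ≥0)
  k=0: (−1)^1·41.5692/(12)·0.9993^5·0.0372^1 = -0.128561
  k=1: (−1)^2·41.5692/(4)·0.9993^3·0.0372^3 = +0.000536
  k=2: (−1)^3·41.5692/(12)·0.9993^1·0.0372^5 = -0.000000
d^3_{1,0}(0.0745) = -0.128561 +0.000536 -0.000000 = -0.128026
Attach z-rotation phases: D = e^{-i(1)(2.7426)}·(-0.128026)·e^{-i(0)(3.1961)} = +0.117970+0.049737i

Re=0.1180 Im=0.0497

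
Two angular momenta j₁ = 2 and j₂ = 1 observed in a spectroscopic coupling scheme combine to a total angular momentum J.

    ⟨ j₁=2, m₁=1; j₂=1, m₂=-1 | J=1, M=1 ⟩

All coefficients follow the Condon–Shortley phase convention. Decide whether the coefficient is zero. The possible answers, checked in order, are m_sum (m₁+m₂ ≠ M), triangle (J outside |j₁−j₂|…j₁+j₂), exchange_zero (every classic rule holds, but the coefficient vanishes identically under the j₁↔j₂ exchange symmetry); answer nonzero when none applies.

m_sum

m-sum: m₁+m₂ = 1+(-1) = 0, M = 1  ✗ ⇒ coefficient is 0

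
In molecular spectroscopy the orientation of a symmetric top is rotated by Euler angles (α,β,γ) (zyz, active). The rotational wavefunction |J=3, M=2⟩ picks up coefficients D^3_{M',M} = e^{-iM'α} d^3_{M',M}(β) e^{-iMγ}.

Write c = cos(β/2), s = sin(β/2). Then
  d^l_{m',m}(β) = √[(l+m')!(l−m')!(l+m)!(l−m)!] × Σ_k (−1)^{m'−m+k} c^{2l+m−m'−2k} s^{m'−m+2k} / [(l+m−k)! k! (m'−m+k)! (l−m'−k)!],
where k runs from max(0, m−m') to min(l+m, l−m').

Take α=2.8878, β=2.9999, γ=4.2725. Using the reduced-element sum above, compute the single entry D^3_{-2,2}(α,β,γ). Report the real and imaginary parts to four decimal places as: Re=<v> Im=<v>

First d^3_{-2,2}(β=2.9999), then the phase factors e^{-i(-2)α} and e^{-i(2)γ}:
Half-angle: c=0.070787, s=0.997491. N=√(1·120·120·1)=120.000000
k: max(0,(2)−(-2))=4 … min(3+(2),3−(-2))=5
  k=4: (−1)^0·120.0000/(24)·0.0708^2·0.9975^4 = +0.024804
  k=5: (−1)^1·120.0000/(120)·0.0708^0·0.9975^6 = -0.985043
d^3_{-2,2}(2.9999) = +0.024804 -0.985043 = -0.960239
Phases: e^{-i·(-2)·2.8878}=+0.873921-0.486068i, e^{-i·(2)·4.2725}=-0.637322-0.770597i ⇒ D=+0.894494+0.349199i

Re=0.8945 Im=0.3492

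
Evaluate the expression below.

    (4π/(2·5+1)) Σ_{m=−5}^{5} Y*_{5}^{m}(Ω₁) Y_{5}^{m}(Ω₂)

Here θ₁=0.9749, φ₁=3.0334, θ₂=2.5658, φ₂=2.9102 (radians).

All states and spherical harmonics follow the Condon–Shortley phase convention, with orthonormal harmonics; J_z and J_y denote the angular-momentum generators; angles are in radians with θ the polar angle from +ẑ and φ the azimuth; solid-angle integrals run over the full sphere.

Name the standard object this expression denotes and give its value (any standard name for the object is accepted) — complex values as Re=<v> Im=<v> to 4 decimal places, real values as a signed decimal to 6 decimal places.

Legendre polynomial (addition theorem), -0.043983

This sum is the spherical-harmonic addition theorem: it equals the Legendre polynomial P_l(cos γ) of the angle γ between the two directions.
Summing Y*_{l m}(θ₁,φ₁)·Y_{l m}(θ₂,φ₂) over m ∈ [−5, 5]; prefactor 4π/(2·5+1) = 1.142397:
  [-5]  conj(Y_{5,-5})(Ω₁) = -0.154509+0.092820i ; Y_{5,-5}(Ω₂) = -0.008933-0.020339i ; Δ = +0.003268+0.002313i
  [-4]  conj(Y_{5,-4})(Ω₁) = +0.350889-0.162103i ; Y_{5,-4}(Ω₂) = -0.065076-0.086457i ; Δ = -0.036849-0.019788i
  [-3]  conj(Y_{5,-3})(Ω₁) = -0.341107+0.114775i ; Y_{5,-3}(Ω₂) = -0.228850-0.190491i ; Δ = +0.099926+0.038712i
  [-2]  conj(Y_{5,-2})(Ω₁) = -0.034996+0.007693i ; Y_{5,-2}(Ω₂) = -0.418812-0.208955i ; Δ = +0.016264+0.004091i
  [-1]  conj(Y_{5,-1})(Ω₁) = +0.349513-0.037963i ; Y_{5,-1}(Ω₂) = -0.262166-0.061770i ; Δ = -0.093976-0.011637i
  [+0]  conj(Y_{5,0})(Ω₁) = -0.052439-0.000000i ; Y_{5,0}(Ω₂) = +0.300671+0.000000i ; Δ = -0.015767-0.000000i
  [+1]  conj(Y_{5,1})(Ω₁) = -0.349513-0.037963i ; Y_{5,1}(Ω₂) = +0.262166-0.061770i ; Δ = -0.093976+0.011637i
  [+2]  conj(Y_{5,2})(Ω₁) = -0.034996-0.007693i ; Y_{5,2}(Ω₂) = -0.418812+0.208955i ; Δ = +0.016264-0.004091i
  [+3]  conj(Y_{5,3})(Ω₁) = +0.341107+0.114775i ; Y_{5,3}(Ω₂) = +0.228850-0.190491i ; Δ = +0.099926-0.038712i
  [+4]  conj(Y_{5,4})(Ω₁) = +0.350889+0.162103i ; Y_{5,4}(Ω₂) = -0.065076+0.086457i ; Δ = -0.036849+0.019788i
  [+5]  conj(Y_{5,5})(Ω₁) = +0.154509+0.092820i ; Y_{5,5}(Ω₂) = +0.008933-0.020339i ; Δ = +0.003268-0.002313i
Σ over m = -0.038500-0.000000i; ×(4π/11) → -0.043983-0.000000i. Real part: -0.043983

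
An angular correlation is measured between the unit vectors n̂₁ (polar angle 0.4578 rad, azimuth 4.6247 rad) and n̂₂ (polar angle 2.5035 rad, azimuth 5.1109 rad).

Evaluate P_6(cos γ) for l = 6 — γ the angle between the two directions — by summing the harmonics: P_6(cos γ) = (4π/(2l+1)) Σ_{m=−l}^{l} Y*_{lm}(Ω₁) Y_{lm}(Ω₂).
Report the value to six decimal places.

0.328863

Summing Y*_{l m}(θ₁,φ₁)·Y_{l m}(θ₂,φ₂) over m ∈ [−6, 6]; prefactor 4π/(2·6+1) = 0.966644:
  m=-6: (-0.00311 + 0.00181j) × (0.01578 + 0.01472j) = -0.00008 - 0.00002j  (running Σ = -0.00008 - 0.00002j)
  m=-5: (-0.01075 - 0.02292j) × (-0.09197 + 0.04126j) = 0.00193 + 0.00166j  (running Σ = 0.00186 + 0.00165j)
  m=-4: (0.10038 - 0.03673j) × (-0.00637 - 0.27378j) = -0.01069 - 0.02725j  (running Σ = -0.00884 - 0.02560j)
  m=-3: (0.07676 + 0.28503j) × (0.42153 + 0.16605j) = -0.01497 + 0.13289j  (running Σ = -0.02381 + 0.10729j)
  m=-2: (-0.49383 + 0.08751j) × (-0.25224 + 0.25817j) = 0.10197 - 0.14956j  (running Σ = 0.07816 - 0.04227j)
  m=-1: (-0.03185 - 0.36233j) × (0.04734 + 0.11243j) = 0.03923 - 0.02073j  (running Σ = 0.11739 - 0.06300j)
  m=0: (-0.26161 + 0.00000j) × (-0.40300 + 0.00000j) = 0.10543 + 0.00000j  (running Σ = 0.22282 - 0.06300j)
  m=1: (0.03185 - 0.36233j) × (-0.04734 + 0.11243j) = 0.03923 + 0.02073j  (running Σ = 0.26205 - 0.04227j)
  m=2: (-0.49383 - 0.08751j) × (-0.25224 - 0.25817j) = 0.10197 + 0.14956j  (running Σ = 0.36402 + 0.10729j)
  m=3: (-0.07676 + 0.28503j) × (-0.42153 + 0.16605j) = -0.01497 - 0.13289j  (running Σ = 0.34905 - 0.02560j)
  m=4: (0.10038 + 0.03673j) × (-0.00637 + 0.27378j) = -0.01069 + 0.02725j  (running Σ = 0.33835 + 0.00165j)
  m=5: (0.01075 - 0.02292j) × (0.09197 + 0.04126j) = 0.00193 - 0.00166j  (running Σ = 0.34029 - 0.00002j)
  m=6: (-0.00311 - 0.00181j) × (0.01578 - 0.01472j) = -0.00008 + 0.00002j  (running Σ = 0.34021 - 0.00000j)
Total Σ_m = 0.34021 - 0.00000j. Multiply by 0.966644: 0.32886 - 0.00000j. P_6(cos γ) = 0.328863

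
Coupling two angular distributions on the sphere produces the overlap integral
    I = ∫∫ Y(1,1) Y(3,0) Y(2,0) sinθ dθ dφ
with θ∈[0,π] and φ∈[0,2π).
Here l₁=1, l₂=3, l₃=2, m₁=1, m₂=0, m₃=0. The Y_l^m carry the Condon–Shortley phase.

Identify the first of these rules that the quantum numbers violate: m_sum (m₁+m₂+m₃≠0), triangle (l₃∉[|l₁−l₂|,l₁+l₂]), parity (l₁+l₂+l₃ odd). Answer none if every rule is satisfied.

Σmᵢ = 1  ✗
l₃∈[|l₁−l₂|,l₁+l₂]=[2,4], have l₃=2
Σlᵢ = 6 ⇒ even

m_sum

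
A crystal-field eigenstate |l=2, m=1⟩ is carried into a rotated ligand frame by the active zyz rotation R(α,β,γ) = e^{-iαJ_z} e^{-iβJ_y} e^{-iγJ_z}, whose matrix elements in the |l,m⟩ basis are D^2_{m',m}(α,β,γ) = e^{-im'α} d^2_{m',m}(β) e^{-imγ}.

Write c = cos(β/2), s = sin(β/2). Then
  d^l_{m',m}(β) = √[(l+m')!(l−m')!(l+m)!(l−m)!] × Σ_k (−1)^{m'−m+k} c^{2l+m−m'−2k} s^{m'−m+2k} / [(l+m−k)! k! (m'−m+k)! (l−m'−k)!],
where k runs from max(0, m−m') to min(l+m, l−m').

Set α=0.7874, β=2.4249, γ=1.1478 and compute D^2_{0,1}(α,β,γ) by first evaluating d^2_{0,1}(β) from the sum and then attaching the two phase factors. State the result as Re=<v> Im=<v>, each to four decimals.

Split into d^2_{0,1}(β=2.4249) × two z-phases.
c=cos(2.424900/2)=0.350726, s=sin(2.424900/2)=0.936478; N=√[2·2·6·1]=4.898979
Admissible k: 1..2 (factorial args all ≥0)
  k=1: (−1)^0·4.8990/(2)·0.3507^3·0.9365^1 = +0.098964
  k=2: (−1)^1·4.8990/(2)·0.3507^1·0.9365^3 = -0.705564
d^2_{0,1}(2.4249) = +0.098964 -0.705564 = -0.606600
Phases: e^{-i·(0)·0.7874}=+1.000000+0.000000i, e^{-i·(1)·1.1478}=+0.410495-0.911863i ⇒ D=-0.249006+0.553136i

Re=-0.2490 Im=0.5531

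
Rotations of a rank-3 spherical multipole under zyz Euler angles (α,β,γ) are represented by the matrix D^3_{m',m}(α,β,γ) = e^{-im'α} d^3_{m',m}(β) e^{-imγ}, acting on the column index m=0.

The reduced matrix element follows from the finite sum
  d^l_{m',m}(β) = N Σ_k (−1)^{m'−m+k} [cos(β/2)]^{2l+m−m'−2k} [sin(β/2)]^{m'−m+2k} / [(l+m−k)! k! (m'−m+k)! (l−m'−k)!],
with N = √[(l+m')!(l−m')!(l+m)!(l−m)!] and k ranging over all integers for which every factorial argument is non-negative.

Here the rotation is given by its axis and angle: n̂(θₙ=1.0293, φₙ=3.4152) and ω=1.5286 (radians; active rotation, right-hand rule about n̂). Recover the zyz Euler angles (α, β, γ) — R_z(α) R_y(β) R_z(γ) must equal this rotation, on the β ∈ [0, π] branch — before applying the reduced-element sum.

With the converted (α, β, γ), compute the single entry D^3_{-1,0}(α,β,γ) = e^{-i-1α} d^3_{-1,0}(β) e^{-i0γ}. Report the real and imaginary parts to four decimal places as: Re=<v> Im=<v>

Axis–angle → zyz. n̂ = (sinθₙcosφₙ, sinθₙsinφₙ, cosθₙ) = (-0.825062, -0.231550, +0.515419), ω = 1.5286.
R = I cosω + sinω [n̂]ₓ + (1−cosω) n̂n̂ᵀ gives
  R = [+0.694196, -0.331976, -0.638658; +0.697944, +0.093538, +0.710017; -0.175970, -0.938639, +0.296634]
β = atan2(√(R₁₃²+R₂₃²), R₃₃) = 1.269630; α = atan2(R₂₃, R₁₃) mod 2π = 2.303333; γ = atan2(R₃₂, −R₃₁) mod 2π = 4.897711
First d^3_{-1,0}(β=1.2696), then the phase factors e^{-i(-1)α} and e^{-i(0)γ}:
Half-angle: c=0.805181, s=0.593029. N=√(2·24·6·6)=41.569219
k: max(0,(0)−(-1))=1 … min(3+(0),3−(-1))=3
  k=1: (−1)^0·41.5692/(12)·0.8052^5·0.5930^1 = +0.695240
  k=2: (−1)^1·41.5692/(4)·0.8052^3·0.5930^3 = -1.131410
  k=3: (−1)^2·41.5692/(12)·0.8052^1·0.5930^5 = +0.204580
d^3_{-1,0}(1.2696) = +0.695240 -1.131410 +0.204580 = -0.231590
Attach z-rotation phases: D = e^{-i(-1)(2.3033)}·(-0.231590)·e^{-i(0)(4.8977)} = +0.154878-0.172183i

Re=0.1549 Im=-0.1722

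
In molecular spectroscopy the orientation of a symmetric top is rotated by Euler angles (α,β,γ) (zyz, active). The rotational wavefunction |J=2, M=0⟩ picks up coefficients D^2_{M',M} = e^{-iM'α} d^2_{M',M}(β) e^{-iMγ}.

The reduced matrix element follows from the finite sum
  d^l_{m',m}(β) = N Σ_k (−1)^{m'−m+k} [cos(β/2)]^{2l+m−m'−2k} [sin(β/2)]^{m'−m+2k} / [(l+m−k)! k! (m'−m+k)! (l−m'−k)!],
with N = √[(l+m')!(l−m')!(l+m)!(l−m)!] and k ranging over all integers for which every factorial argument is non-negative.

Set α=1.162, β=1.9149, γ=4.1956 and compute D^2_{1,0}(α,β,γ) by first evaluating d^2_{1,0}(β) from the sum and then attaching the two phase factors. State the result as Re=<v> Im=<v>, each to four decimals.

D^2_{1,0}(1.1620,1.9149,4.1956) = e^{-i·1·1.1620}·d^2_{1,0}(1.9149)·e^{-i·0·4.1956}. Compute d first:
With c≡cos(β/2)=0.575607 and s≡sin(β/2)=0.817726, N=[6·1·2·2]^{1/2}=4.898979
Admissible k: 0..1 (factorial args all ≥0)
  k=0: (−1)^1·4.8990/(2)·0.5756^3·0.8177^1 = -0.381999
  k=1: (−1)^2·4.8990/(2)·0.5756^1·0.8177^3 = +0.770949
d^2_{1,0}(1.9149) = -0.381999 +0.770949 = +0.388951
D = (+0.397505-0.917600i)·(+0.388951)·(+1.000000+0.000000i) = +0.154610-0.356901i

Re=0.1546 Im=-0.3569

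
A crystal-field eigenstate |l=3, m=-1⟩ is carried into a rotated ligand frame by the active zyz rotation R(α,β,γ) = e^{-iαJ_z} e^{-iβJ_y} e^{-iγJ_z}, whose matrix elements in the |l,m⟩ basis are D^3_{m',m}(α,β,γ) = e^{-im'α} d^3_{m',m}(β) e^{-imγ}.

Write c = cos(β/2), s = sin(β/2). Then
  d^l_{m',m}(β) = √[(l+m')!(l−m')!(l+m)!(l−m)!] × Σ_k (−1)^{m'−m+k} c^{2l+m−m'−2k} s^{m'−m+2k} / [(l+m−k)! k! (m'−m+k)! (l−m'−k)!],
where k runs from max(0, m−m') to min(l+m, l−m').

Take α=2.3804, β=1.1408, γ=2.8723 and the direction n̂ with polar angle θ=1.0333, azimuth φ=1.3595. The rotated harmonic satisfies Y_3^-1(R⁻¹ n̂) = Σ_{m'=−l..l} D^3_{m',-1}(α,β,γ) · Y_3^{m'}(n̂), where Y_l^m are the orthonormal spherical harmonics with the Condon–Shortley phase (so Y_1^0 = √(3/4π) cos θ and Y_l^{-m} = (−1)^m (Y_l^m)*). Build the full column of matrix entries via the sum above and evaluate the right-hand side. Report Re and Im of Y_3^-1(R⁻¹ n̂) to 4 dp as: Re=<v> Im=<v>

Need the full column D^3_{m',-1} for m'=−3..3 at α=2.3804, β=1.1408, γ=2.8723.
cos(β/2)=0.841685, sin(β/2)=0.539969
d^3_{-3,-1}: single k=2 term ⇒ +0.566737;  D = -0.471327-0.314708i
d^3_{-2,-1}: k∈[1..2] ⇒ +0.721301 -0.593724 = +0.127577;  D = +0.027951+0.124478i
d^3_{-1,-1}: k∈[0..2] ⇒ +0.355548 -1.170646 +0.361347 = -0.453751;  D = -0.233411+0.389114i
d^3_{0,-1}: k∈[0..2] ⇒ -0.790146 +0.975588 -0.133839 = +0.051603;  D = -0.049743+0.013729i
d^3_{1,-1}: k∈[0..2] ⇒ +0.877985 -0.481797 +0.024786 = +0.420974;  D = +0.371062+0.198827i
d^3_{2,-1}: k∈[0..1] ⇒ -0.593724 +0.122178 = -0.471546;  D = +0.147304+0.447948i
d^3_{3,-1}: single k=0 term ⇒ +0.233249;  D = -0.100086+0.210684i
Y_3^{m'}(θ=1.0333,φ=1.3595) and Σ D·Y over m':
  (-0.4713-0.3147i)·(-0.1566+0.2131i)  (+0.0280+0.1245i)·(-0.3521-0.1583i)  (-0.2334+0.3891i)·(+0.0181-0.0843i)  (-0.0497+0.0137i)·(-0.3228+0.0000i)  (+0.3711+0.1988i)·(-0.0181-0.0843i)  (+0.1473+0.4479i)·(-0.3521+0.1583i)  (-0.1001+0.2107i)·(+0.1566+0.2131i)
Y_3^-1(R⁻¹ n̂) = +0.022080-0.234722i

Re=0.0221 Im=-0.2347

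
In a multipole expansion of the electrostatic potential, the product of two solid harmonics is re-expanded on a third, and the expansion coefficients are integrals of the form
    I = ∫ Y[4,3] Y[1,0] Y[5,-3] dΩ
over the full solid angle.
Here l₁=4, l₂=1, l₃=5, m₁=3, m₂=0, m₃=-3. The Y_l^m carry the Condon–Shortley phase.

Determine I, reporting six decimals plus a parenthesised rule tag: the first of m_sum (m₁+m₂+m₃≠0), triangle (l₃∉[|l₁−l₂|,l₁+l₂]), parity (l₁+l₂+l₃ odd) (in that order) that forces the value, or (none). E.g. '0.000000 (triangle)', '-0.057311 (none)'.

Checks pass: Σm=0; 10 even; l₃=5∈[3,5].
(2·4+1)(2·1+1)(2·5+1) = 297
Δ: 0! 8! 2! / 11! → 1/495
sum: t=0:+1/576 = 1/576
3j²(4 1 5; 0 0 0) = Δ·Π!·Σ² = 5/99  (sign -1)
sum: t=0:+1/5040 = 1/5040
3j²(4 1 5; 3 0 -3) = Δ·Π!·Σ² = 16/495  (sign +1)
combine: 4πI² = 297·5/99·16/495 = 16/33
take √, sign -1: I = -0.19642560
No selection rule forces the value: the integral is nonzero (none).

-0.196426 (none)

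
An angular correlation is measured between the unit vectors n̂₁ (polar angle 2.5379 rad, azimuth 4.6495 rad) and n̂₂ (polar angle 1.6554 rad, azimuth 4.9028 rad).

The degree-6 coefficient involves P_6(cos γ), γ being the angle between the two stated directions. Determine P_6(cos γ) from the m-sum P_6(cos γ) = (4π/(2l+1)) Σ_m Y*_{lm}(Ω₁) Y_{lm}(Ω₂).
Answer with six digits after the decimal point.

Addition theorem: P_6(cos γ) = (4π/13) Σ_m Y*_{lm}(Ω₁) Y_{lm}(Ω₂), m = −6…6:
  [-6]  conj(Y_{6,-6})(Ω₁) = -0.01503 + 0.00596j ; Y_{6,-6}(Ω₂) = -0.19638 + 0.43010j ; Δ = 0.00039 - 0.00763j
  [-5]  conj(Y_{6,-5})(Ω₁) = 0.02512 + 0.07724j ; Y_{6,-5}(Ω₂) = -0.11315 - 0.08056j ; Δ = 0.00338 - 0.01076j
  [-4]  conj(Y_{6,-4})(Ω₁) = 0.23166 - 0.05954j ; Y_{6,-4}(Ω₂) = -0.23454 + 0.22365j ; Δ = -0.04102 + 0.06577j
  [-3]  conj(Y_{6,-3})(Ω₁) = -0.08197 - 0.42931j ; Y_{6,-3}(Ω₂) = -0.08602 - 0.13383j ; Δ = -0.05040 + 0.04790j
  [-2]  conj(Y_{6,-2})(Ω₁) = -0.41220 + 0.05212j ; Y_{6,-2}(Ω₂) = -0.26212 + 0.10494j ; Δ = 0.10258 - 0.05692j
  [-1]  conj(Y_{6,-1})(Ω₁) = -0.00211 - 0.03351j ; Y_{6,-1}(Ω₂) = -0.03143 - 0.16307j ; Δ = -0.00540 + 0.00140j
  [+0]  conj(Y_{6,0})(Ω₁) = -0.42049 + 0.00000j ; Y_{6,0}(Ω₂) = -0.27120 + 0.00000j ; Δ = 0.11404 + 0.00000j
  [+1]  conj(Y_{6,1})(Ω₁) = 0.00211 - 0.03351j ; Y_{6,1}(Ω₂) = 0.03143 - 0.16307j ; Δ = -0.00540 - 0.00140j
  [+2]  conj(Y_{6,2})(Ω₁) = -0.41220 - 0.05212j ; Y_{6,2}(Ω₂) = -0.26212 - 0.10494j ; Δ = 0.10258 + 0.05692j
  [+3]  conj(Y_{6,3})(Ω₁) = 0.08197 - 0.42931j ; Y_{6,3}(Ω₂) = 0.08602 - 0.13383j ; Δ = -0.05040 - 0.04790j
  [+4]  conj(Y_{6,4})(Ω₁) = 0.23166 + 0.05954j ; Y_{6,4}(Ω₂) = -0.23454 - 0.22365j ; Δ = -0.04102 - 0.06577j
  [+5]  conj(Y_{6,5})(Ω₁) = -0.02512 + 0.07724j ; Y_{6,5}(Ω₂) = 0.11315 - 0.08056j ; Δ = 0.00338 + 0.01076j
  [+6]  conj(Y_{6,6})(Ω₁) = -0.01503 - 0.00596j ; Y_{6,6}(Ω₂) = -0.19638 - 0.43010j ; Δ = 0.00039 + 0.00763j
Σ over m = 0.13309 + 0.00000j; ×(4π/13) → 0.12865 + 0.00000j. Real part: 0.128651

0.128651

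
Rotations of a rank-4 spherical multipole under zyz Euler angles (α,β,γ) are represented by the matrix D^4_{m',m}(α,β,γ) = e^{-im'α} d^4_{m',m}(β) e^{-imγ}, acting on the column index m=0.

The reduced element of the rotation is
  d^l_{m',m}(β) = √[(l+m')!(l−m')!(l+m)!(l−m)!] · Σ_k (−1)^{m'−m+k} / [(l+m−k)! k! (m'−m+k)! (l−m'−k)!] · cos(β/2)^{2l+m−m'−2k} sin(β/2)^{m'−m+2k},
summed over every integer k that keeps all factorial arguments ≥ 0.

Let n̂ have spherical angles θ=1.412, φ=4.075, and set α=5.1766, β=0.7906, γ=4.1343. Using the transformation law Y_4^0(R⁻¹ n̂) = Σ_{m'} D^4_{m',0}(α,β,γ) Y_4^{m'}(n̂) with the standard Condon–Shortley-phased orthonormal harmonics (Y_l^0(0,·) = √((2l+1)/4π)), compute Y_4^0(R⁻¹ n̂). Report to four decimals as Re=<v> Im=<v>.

Re=-0.1406 Im=0.0000

Need the full column D^4_{m',0} for m'=−4..4 at α=5.1766, β=0.7906, γ=4.1343.
cos(β/2)=0.922881, sin(β/2)=0.385085
d^4_{-4,0}: single k=4 term ⇒ +0.133462;  D = -0.037658+0.128039i
d^4_{-3,0}: k∈[3..4] ⇒ +0.452338 -0.078756 = +0.373582;  D = -0.367668+0.066207i
d^4_{-2,0}: k∈[2..4] ⇒ +0.869179 -0.403552 +0.026348 = +0.491975;  D = -0.294741-0.393912i
d^4_{-1,0}: k∈[1..4] ⇒ +0.981956 -1.025805 +0.178602 -0.005183 = +0.129570;  D = +0.058011-0.115858i
d^4_{0,0}: k∈[0..4] ⇒ +0.526218 -1.465912 +0.574265 -0.044438 +0.000484 = -0.409383;  D = -0.409383+0.000000i
d^4_{1,0}: k∈[0..3] ⇒ -0.981956 +1.025805 -0.178602 +0.005183 = -0.129570;  D = -0.058011-0.115858i
d^4_{2,0}: k∈[0..2] ⇒ +0.869179 -0.403552 +0.026348 = +0.491975;  D = -0.294741+0.393912i
d^4_{3,0}: k∈[0..1] ⇒ -0.452338 +0.078756 = -0.373582;  D = +0.367668+0.066207i
d^4_{4,0}: single k=0 term ⇒ +0.133462;  D = -0.037658-0.128039i
Y_4^{m'}(θ=1.412,φ=4.075) and Σ D·Y over m':
  (-0.0377+0.1280i)·(-0.3491+0.2348i)  (-0.3677+0.0662i)·(+0.1796+0.0638i)  (-0.2947-0.3939i)·(+0.0785+0.2574i)  (+0.0580-0.1159i)·(+0.1242-0.1677i)  (-0.4094+0.0000i)·(+0.2403+0.0000i)  (-0.0580-0.1159i)·(-0.1242-0.1677i)  (-0.2947+0.3939i)·(+0.0785-0.2574i)  (+0.3677+0.0662i)·(-0.1796+0.0638i)  (-0.0377-0.1280i)·(-0.3491-0.2348i)
Y_4^0(R⁻¹ n̂) = -0.140648+0.000000i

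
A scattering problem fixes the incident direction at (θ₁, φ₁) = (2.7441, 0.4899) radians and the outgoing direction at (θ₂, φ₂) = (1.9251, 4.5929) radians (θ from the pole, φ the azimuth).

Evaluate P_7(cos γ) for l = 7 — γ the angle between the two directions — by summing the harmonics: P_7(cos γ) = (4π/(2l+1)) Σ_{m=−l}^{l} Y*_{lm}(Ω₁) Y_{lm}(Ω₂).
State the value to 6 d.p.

-0.218220

Summing Y*_{l m}(θ₁,φ₁)·Y_{l m}(θ₂,φ₂) over m ∈ [−7, 7]; prefactor 4π/(2·7+1) = 0.837758:
  term(m=-7) = (-0.000188, 0.000090)   from Y*(Ω₁)=(-0.000625, -0.000185), Y(Ω₂)=(0.236926, -0.213903)
  term(m=-6) = (0.002232, 0.001263)   from Y*(Ω₁)=(0.005687, -0.001166), Y(Ω₂)=(0.333040, 0.290297)
  term(m=-5) = (-0.000456, -0.004800)   from Y*(Ω₁)=(-0.024685, 0.020460), Y(Ω₂)=(-0.084595, 0.124332)
  term(m=-4) = (0.026367, -0.022392)   from Y*(Ω₁)=(0.046379, -0.113213), Y(Ω₂)=(0.251059, 0.130053)
  term(m=-3) = (-0.081751, -0.021518)   from Y*(Ω₁)=(0.032543, 0.320803), Y(Ω₂)=(-0.091978, 0.245502)
  term(m=-2) = (-0.033869, -0.092206)   from Y*(Ω₁)=(-0.299168, -0.445854), Y(Ω₂)=(0.177749, 0.043306)
  term(m=-1) = (-0.063849, 0.091474)   from Y*(Ω₁)=(0.340470, 0.181559), Y(Ω₂)=(-0.034463, 0.287046)
  term(m=+0) = (0.042545, 0.000000)   from Y*(Ω₁)=(0.281623, -0.000000), Y(Ω₂)=(0.151070, 0.000000)
  term(m=+1) = (-0.063849, -0.091474)   from Y*(Ω₁)=(-0.340470, 0.181559), Y(Ω₂)=(0.034463, 0.287046)
  term(m=+2) = (-0.033869, 0.092206)   from Y*(Ω₁)=(-0.299168, 0.445854), Y(Ω₂)=(0.177749, -0.043306)
  term(m=+3) = (-0.081751, 0.021518)   from Y*(Ω₁)=(-0.032543, 0.320803), Y(Ω₂)=(0.091978, 0.245502)
  term(m=+4) = (0.026367, 0.022392)   from Y*(Ω₁)=(0.046379, 0.113213), Y(Ω₂)=(0.251059, -0.130053)
  term(m=+5) = (-0.000456, 0.004800)   from Y*(Ω₁)=(0.024685, 0.020460), Y(Ω₂)=(0.084595, 0.124332)
  term(m=+6) = (0.002232, -0.001263)   from Y*(Ω₁)=(0.005687, 0.001166), Y(Ω₂)=(0.333040, -0.290297)
  term(m=+7) = (-0.000188, -0.000090)   from Y*(Ω₁)=(0.000625, -0.000185), Y(Ω₂)=(-0.236926, -0.213903)
Total Σ_m = (-0.260481, 0.000000). Multiply by 0.837758: (-0.218220, 0.000000). P_7(cos γ) = -0.218220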